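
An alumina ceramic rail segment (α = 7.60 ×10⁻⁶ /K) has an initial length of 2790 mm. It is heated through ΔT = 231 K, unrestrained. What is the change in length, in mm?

ΔL = α·L₀·ΔT = 7.60×10⁻⁶ × 2790 mm × 231.0 K = 4.90 mm.

4.90 mm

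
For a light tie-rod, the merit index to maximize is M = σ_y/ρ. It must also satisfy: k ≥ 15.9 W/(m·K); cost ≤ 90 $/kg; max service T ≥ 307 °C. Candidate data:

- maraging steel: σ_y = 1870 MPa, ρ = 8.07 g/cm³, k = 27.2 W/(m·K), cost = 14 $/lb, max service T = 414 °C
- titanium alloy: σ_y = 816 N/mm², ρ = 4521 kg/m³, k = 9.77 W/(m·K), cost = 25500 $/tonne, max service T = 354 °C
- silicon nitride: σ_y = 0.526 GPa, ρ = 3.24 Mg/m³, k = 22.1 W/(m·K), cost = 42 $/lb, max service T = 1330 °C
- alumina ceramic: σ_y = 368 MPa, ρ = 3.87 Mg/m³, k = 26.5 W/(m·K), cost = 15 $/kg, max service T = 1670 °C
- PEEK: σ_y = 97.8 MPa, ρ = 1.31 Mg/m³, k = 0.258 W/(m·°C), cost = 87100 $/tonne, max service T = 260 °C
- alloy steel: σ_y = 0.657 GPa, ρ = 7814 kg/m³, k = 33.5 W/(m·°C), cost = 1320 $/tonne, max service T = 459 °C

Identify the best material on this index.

maraging steel

Screen on constraints: k ≥ 15.9 W/(m·K); cost ≤ 90 $/kg; max service T ≥ 307 °C. Survivors: maraging steel, alumina ceramic, alloy steel.
Convert each candidate to consistent units, then evaluate M:
  maraging steel: σ_y = 1870 MPa, ρ = 8070 kg/m³
  alumina ceramic: σ_y = 368.0 MPa, ρ = 3870 kg/m³
  alloy steel: σ_y = 657.0 MPa, ρ = 7814 kg/m³
  maraging steel: M = 232 kN·m/kg
  alumina ceramic: M = 95.1 kN·m/kg
  alloy steel: M = 84.1 kN·m/kg
Highest index: maraging steel.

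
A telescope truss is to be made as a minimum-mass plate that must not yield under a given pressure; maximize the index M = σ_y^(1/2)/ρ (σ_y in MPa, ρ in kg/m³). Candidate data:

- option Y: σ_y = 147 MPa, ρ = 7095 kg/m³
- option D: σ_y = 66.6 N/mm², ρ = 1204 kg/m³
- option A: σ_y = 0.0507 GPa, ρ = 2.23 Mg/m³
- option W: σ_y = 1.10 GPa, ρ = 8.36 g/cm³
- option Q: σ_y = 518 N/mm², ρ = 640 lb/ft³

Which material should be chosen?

After converting to SI:
  option Y: σ_y = 147.0 MPa, ρ = 7095 kg/m³
  option D: σ_y = 66.60 MPa, ρ = 1204 kg/m³
  option A: σ_y = 50.70 MPa, ρ = 2230 kg/m³
  option W: σ_y = 1100 MPa, ρ = 8360 kg/m³
  option Q: σ_y = 518.0 MPa, ρ = 10250 kg/m³
  option D: M = 6.78×10⁻³
  option W: M = 3.97×10⁻³
  option A: M = 3.19×10⁻³
  option Q: M = 2.22×10⁻³
  option Y: M = 1.71×10⁻³
Option D has the largest M.

option D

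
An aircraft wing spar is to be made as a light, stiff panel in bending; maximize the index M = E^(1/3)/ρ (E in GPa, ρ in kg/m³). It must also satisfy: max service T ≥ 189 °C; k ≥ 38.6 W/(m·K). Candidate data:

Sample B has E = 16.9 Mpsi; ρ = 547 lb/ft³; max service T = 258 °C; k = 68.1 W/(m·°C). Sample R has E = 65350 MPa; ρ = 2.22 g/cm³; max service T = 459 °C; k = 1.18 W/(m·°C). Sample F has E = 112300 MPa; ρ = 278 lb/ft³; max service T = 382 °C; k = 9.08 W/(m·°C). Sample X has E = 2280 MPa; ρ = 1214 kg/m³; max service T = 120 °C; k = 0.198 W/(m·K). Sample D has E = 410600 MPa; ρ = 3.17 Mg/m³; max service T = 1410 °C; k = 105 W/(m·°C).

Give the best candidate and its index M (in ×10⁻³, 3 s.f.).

Screen on constraints: max service T ≥ 189 °C; k ≥ 38.6 W/(m·K). Survivors: sample B, sample D.
In SI units:
  sample B: E = 116.5 GPa, ρ = 8762 kg/m³
  sample D: E = 410.6 GPa, ρ = 3170 kg/m³
  sample D: M = 2.34×10⁻³
  sample B: M = 0.557×10⁻³
Sample D has the largest M.

sample D, M = 2.34×10⁻³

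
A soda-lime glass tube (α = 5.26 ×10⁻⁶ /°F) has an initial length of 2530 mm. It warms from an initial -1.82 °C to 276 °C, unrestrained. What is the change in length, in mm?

6.65 mm

Convert α: 5.26×10⁻⁶/°F × (9/5) = 9.47×10⁻⁶/K.
ΔT = 276 − (-1.82) = 277.8 K.
ΔL = α·L₀·ΔT = 9.47×10⁻⁶ × 2530 mm × 277.8 K = 6.65 mm.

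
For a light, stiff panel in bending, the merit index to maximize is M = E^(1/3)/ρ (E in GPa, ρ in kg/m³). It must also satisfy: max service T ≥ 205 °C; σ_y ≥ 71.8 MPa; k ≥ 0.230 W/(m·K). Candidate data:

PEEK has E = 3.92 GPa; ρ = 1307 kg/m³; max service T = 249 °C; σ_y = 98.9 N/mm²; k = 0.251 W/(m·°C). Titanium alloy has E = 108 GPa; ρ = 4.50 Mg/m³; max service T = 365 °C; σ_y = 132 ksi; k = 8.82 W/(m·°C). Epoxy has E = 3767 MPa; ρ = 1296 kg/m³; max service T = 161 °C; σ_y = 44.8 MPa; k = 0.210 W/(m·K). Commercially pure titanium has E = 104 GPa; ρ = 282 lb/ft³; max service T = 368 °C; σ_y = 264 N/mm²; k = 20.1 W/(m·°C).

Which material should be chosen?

Screen on constraints: max service T ≥ 205 °C; σ_y ≥ 71.8 MPa; k ≥ 0.230 W/(m·K). Survivors: PEEK, titanium alloy, commercially pure titanium.
Normalizing units and computing the index:
  PEEK: E = 3.920 GPa, ρ = 1307 kg/m³
  titanium alloy: E = 108.0 GPa, ρ = 4500 kg/m³
  commercially pure titanium: E = 104.0 GPa, ρ = 4517 kg/m³
  PEEK: M = 1.21×10⁻³
  titanium alloy: M = 1.06×10⁻³
  commercially pure titanium: M = 1.04×10⁻³
Highest index: PEEK.

PEEK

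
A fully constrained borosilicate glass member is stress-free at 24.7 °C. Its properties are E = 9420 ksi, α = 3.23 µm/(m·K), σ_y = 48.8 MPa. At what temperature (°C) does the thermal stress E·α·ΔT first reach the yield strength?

257 °C

E = 9420 ksi = 64.95 GPa.
E·α·ΔT = 48.80 MPa ⇒ ΔT = 48.80 / (64.95×10³ × 3.23×10⁻⁶) = 232.6 K.
T = 24.7 + 232.6 = 257.3 °C.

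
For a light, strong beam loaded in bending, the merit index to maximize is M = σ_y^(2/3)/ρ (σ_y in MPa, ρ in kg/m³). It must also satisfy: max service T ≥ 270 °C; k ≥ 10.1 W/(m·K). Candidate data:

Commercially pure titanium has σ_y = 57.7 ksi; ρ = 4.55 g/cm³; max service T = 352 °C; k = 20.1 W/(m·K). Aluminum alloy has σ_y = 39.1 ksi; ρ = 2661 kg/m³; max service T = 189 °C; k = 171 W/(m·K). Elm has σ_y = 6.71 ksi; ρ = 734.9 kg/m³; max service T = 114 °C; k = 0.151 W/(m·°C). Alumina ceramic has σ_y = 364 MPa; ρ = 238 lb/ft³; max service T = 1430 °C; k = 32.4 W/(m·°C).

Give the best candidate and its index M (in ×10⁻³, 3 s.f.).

alumina ceramic, M = 13.4×10⁻³

Screen on constraints: max service T ≥ 270 °C; k ≥ 10.1 W/(m·K). Survivors: commercially pure titanium, alumina ceramic.
After converting to SI:
  commercially pure titanium: σ_y = 397.8 MPa, ρ = 4550 kg/m³
  alumina ceramic: σ_y = 364.0 MPa, ρ = 3812 kg/m³
  alumina ceramic: M = 13.4×10⁻³
  commercially pure titanium: M = 11.9×10⁻³
Alumina ceramic has the largest M.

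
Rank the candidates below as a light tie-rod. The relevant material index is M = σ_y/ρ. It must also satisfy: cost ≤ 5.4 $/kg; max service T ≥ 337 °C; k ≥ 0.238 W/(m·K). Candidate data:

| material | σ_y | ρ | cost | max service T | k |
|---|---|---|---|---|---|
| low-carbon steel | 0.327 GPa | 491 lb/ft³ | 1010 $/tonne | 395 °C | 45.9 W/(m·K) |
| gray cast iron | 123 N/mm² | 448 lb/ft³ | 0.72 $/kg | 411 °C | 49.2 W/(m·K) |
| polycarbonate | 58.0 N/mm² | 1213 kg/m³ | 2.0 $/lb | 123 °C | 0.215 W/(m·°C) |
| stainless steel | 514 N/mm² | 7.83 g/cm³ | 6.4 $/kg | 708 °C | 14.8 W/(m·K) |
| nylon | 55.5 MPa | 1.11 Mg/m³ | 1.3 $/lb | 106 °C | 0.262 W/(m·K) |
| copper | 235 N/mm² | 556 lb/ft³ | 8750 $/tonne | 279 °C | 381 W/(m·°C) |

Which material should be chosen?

low-carbon steel

Screen on constraints: cost ≤ 5.4 $/kg; max service T ≥ 337 °C; k ≥ 0.238 W/(m·K). Survivors: low-carbon steel, gray cast iron.
Convert each candidate to consistent units, then evaluate M:
  low-carbon steel: σ_y = 327.0 MPa, ρ = 7865 kg/m³
  gray cast iron: σ_y = 123.0 MPa, ρ = 7176 kg/m³
  low-carbon steel: M = 41.6 kN·m/kg
  gray cast iron: M = 17.1 kN·m/kg
The maximum is for low-carbon steel.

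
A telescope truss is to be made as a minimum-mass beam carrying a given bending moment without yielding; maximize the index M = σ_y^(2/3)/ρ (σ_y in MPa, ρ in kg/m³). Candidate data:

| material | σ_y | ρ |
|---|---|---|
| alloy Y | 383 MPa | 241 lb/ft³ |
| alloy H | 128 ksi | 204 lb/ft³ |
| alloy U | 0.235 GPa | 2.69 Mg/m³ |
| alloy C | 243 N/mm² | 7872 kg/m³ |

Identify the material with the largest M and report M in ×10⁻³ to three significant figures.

alloy H, M = 28.2×10⁻³

Putting every candidate on a common basis:
  alloy Y: σ_y = 383.0 MPa, ρ = 3860 kg/m³
  alloy H: σ_y = 882.5 MPa, ρ = 3268 kg/m³
  alloy U: σ_y = 235.0 MPa, ρ = 2690 kg/m³
  alloy C: σ_y = 243.0 MPa, ρ = 7872 kg/m³
  alloy H: M = 28.2×10⁻³
  alloy U: M = 14.2×10⁻³
  alloy Y: M = 13.7×10⁻³
  alloy C: M = 4.95×10⁻³
Alloy H ranks first.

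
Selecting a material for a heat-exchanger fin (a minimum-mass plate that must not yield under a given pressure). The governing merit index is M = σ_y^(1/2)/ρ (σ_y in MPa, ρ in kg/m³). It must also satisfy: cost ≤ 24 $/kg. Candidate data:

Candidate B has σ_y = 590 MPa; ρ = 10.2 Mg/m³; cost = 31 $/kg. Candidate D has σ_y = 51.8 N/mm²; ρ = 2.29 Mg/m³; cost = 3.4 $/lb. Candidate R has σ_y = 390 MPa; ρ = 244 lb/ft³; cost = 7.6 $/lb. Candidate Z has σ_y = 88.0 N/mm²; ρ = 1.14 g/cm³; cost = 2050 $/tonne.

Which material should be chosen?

Screen on constraints: cost ≤ 24 $/kg. Survivors: candidate D, candidate R, candidate Z.
After converting to SI:
  candidate D: σ_y = 51.80 MPa, ρ = 2290 kg/m³
  candidate R: σ_y = 390.0 MPa, ρ = 3909 kg/m³
  candidate Z: σ_y = 88.00 MPa, ρ = 1140 kg/m³
  candidate Z: M = 8.23×10⁻³
  candidate R: M = 5.05×10⁻³
  candidate D: M = 3.14×10⁻³
Highest index: candidate Z.

candidate Z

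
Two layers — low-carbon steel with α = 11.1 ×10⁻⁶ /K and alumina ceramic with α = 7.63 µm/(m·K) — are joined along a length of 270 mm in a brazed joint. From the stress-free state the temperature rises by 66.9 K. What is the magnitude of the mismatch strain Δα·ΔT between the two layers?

Δα = |11.1 − 7.63|×10⁻⁶/K = 3.47×10⁻⁶/K.
Mismatch strain = Δα·ΔT = 3.47×10⁻⁶ × 66.9 = 2.32×10⁻⁴.

2.32×10⁻⁴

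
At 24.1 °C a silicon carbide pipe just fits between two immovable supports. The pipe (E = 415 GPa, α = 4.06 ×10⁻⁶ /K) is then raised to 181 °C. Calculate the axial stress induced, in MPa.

ΔT = 156.9 K. Constrained thermal stress σ = E·α·ΔT = 415.0×10³ MPa × 4.06×10⁻⁶ × 156.9 = 264 MPa (compressive).

264 MPa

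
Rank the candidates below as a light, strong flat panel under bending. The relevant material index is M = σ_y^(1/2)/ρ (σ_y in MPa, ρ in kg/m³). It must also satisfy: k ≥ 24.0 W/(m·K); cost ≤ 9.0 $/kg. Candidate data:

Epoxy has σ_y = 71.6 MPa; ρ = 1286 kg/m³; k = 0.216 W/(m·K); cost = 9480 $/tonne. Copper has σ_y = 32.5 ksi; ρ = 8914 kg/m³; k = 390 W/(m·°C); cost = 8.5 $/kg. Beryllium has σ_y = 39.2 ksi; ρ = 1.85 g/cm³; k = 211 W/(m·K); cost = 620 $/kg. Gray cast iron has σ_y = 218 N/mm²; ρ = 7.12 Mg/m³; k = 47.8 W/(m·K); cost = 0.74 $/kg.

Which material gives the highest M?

gray cast iron

Screen on constraints: k ≥ 24.0 W/(m·K); cost ≤ 9.0 $/kg. Survivors: copper, gray cast iron.
Convert each candidate to consistent units, then evaluate M:
  copper: σ_y = 224.1 MPa, ρ = 8914 kg/m³
  gray cast iron: σ_y = 218.0 MPa, ρ = 7120 kg/m³
  gray cast iron: M = 2.07×10⁻³
  copper: M = 1.68×10⁻³
Gray cast iron has the largest M.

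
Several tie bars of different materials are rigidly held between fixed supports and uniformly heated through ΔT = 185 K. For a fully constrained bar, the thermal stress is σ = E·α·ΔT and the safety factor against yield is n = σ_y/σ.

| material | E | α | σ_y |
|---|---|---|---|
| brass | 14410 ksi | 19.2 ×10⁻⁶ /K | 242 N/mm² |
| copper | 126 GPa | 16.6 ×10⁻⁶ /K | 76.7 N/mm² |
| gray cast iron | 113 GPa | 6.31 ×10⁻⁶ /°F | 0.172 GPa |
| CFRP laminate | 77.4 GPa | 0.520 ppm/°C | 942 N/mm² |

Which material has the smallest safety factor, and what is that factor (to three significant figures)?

Converting E to GPa, α to ×10⁻⁶/K, σ_y to MPa, then σ and n for each:
  brass: E = 99.35, α = 19.2, σ_y = 242.0 → σ = 353 MPa, n = 0.686
  copper: E = 126.0, α = 16.6, σ_y = 76.70 → σ = 387 MPa, n = 0.198
  gray cast iron: E = 113.0, α = 11.4, σ_y = 172.0 → σ = 237 MPa, n = 0.724
  CFRP laminate: E = 77.40, α = 0.520, σ_y = 942.0 → σ = 7.45 MPa, n = 127
The minimum is copper at n = 0.198.

copper, n = 0.198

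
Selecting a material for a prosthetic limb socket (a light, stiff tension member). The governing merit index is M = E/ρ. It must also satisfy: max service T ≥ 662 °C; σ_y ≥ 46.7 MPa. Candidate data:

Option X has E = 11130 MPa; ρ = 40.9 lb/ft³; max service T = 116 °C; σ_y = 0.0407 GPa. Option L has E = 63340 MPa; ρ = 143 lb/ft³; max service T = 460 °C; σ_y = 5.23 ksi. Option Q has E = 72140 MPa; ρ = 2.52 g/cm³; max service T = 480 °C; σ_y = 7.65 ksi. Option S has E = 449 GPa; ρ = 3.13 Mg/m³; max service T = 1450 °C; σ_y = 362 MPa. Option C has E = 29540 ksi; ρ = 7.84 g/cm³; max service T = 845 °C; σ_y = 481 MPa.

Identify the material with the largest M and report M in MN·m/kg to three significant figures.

option S, M = 143 MN·m/kg

Screen on constraints: max service T ≥ 662 °C; σ_y ≥ 46.7 MPa. Survivors: option S, option C.
Normalizing units and computing the index:
  option S: E = 449.0 GPa, ρ = 3130 kg/m³
  option C: E = 203.7 GPa, ρ = 7840 kg/m³
  option S: M = 143 MN·m/kg
  option C: M = 26.0 MN·m/kg
The maximum is for option S.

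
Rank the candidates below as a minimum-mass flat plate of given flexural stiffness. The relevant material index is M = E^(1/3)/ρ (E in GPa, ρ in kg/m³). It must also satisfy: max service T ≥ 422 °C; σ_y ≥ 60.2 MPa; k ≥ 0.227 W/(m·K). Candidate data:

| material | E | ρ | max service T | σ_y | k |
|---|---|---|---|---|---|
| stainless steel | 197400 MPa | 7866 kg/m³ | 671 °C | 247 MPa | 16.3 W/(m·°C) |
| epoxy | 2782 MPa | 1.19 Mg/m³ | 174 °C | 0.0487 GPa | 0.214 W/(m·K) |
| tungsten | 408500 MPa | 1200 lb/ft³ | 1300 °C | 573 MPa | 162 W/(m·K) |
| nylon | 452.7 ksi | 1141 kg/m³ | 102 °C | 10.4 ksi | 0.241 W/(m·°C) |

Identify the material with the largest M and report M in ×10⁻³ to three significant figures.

stainless steel, M = 0.740×10⁻³

Screen on constraints: max service T ≥ 422 °C; σ_y ≥ 60.2 MPa; k ≥ 0.227 W/(m·K). Survivors: stainless steel, tungsten.
Convert each candidate to consistent units, then evaluate M:
  stainless steel: E = 197.4 GPa, ρ = 7866 kg/m³
  tungsten: E = 408.5 GPa, ρ = 19220 kg/m³
  stainless steel: M = 0.740×10⁻³
  tungsten: M = 0.386×10⁻³
Stainless steel has the largest M.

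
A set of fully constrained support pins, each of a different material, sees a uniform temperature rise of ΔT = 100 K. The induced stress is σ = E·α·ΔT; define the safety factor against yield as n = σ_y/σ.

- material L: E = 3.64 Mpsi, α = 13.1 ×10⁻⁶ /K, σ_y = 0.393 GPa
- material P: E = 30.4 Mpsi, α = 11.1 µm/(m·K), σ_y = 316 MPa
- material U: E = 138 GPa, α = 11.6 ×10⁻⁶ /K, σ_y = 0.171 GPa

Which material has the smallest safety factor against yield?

Converting E to GPa, α to ×10⁻⁶/K, σ_y to MPa, then σ and n for each:
  material L: E = 25.10, α = 13.1, σ_y = 393.0 → σ = 32.9 MPa, n = 12.0
  material P: E = 209.6, α = 11.1, σ_y = 316.0 → σ = 233 MPa, n = 1.36
  material U: E = 138.0, α = 11.6, σ_y = 171.0 → σ = 160 MPa, n = 1.07
Material U has the lowest safety factor, n = 1.07.

material U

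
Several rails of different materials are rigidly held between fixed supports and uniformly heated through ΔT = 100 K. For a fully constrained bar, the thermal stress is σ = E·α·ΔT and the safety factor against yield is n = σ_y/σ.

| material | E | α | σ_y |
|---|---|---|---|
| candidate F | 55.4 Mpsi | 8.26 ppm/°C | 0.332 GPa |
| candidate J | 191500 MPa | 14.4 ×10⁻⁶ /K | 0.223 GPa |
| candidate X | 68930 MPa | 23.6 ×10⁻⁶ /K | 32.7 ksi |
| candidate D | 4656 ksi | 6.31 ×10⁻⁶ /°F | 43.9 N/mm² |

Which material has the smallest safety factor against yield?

candidate J

In consistent units (E in GPa, α in ×10⁻⁶/K, σ_y in MPa):
  candidate F: E = 382.0, α = 8.26, σ_y = 332.0 → σ = 316 MPa, n = 1.05
  candidate J: E = 191.5, α = 14.4, σ_y = 223.0 → σ = 276 MPa, n = 0.809
  candidate X: E = 68.93, α = 23.6, σ_y = 225.5 → σ = 163 MPa, n = 1.39
  candidate D: E = 32.10, α = 11.4, σ_y = 43.90 → σ = 36.5 MPa, n = 1.20
Candidate J has the lowest safety factor, n = 0.809.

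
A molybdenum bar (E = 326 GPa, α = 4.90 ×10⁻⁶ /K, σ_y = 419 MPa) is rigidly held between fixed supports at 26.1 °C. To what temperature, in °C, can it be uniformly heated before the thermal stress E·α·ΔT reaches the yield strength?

E·α·ΔT = 419.0 MPa ⇒ ΔT = 419.0 / (326.0×10³ × 4.90×10⁻⁶) = 262.3 K.
T = 26.1 + 262.3 = 288.4 °C.

288 °C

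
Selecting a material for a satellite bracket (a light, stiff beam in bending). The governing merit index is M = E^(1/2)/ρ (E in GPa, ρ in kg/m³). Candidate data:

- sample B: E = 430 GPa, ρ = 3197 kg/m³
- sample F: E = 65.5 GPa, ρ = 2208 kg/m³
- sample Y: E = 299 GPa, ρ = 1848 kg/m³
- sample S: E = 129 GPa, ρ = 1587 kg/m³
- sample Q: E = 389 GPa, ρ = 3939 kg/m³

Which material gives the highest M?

Per-candidate index values:
  sample Y: M = 9.36×10⁻³
  sample S: M = 7.16×10⁻³
  sample B: M = 6.49×10⁻³
  sample Q: M = 5.01×10⁻³
  sample F: M = 3.67×10⁻³
Highest index: sample Y.

sample Y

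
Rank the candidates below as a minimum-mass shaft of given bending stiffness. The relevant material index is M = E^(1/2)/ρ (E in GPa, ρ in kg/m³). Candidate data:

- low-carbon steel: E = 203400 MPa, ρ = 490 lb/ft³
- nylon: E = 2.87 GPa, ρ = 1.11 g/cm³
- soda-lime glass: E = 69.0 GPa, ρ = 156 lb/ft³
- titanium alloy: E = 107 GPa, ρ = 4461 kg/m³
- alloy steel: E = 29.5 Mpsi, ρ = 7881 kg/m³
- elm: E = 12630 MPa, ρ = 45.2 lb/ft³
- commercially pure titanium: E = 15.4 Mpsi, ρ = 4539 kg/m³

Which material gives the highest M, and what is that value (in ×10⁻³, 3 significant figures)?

elm, M = 4.91×10⁻³

Putting every candidate on a common basis:
  low-carbon steel: E = 203.4 GPa, ρ = 7849 kg/m³
  nylon: E = 2.870 GPa, ρ = 1110 kg/m³
  soda-lime glass: E = 69.00 GPa, ρ = 2499 kg/m³
  titanium alloy: E = 107.0 GPa, ρ = 4461 kg/m³
  alloy steel: E = 203.4 GPa, ρ = 7881 kg/m³
  elm: E = 12.63 GPa, ρ = 724.0 kg/m³
  commercially pure titanium: E = 106.2 GPa, ρ = 4539 kg/m³
  elm: M = 4.91×10⁻³
  soda-lime glass: M = 3.32×10⁻³
  titanium alloy: M = 2.32×10⁻³
  commercially pure titanium: M = 2.27×10⁻³
  low-carbon steel: M = 1.82×10⁻³
  alloy steel: M = 1.81×10⁻³
  nylon: M = 1.53×10⁻³
Elm has the largest M.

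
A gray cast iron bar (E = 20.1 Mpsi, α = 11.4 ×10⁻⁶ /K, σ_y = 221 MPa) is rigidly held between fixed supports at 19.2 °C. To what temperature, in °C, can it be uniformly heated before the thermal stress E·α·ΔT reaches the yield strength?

E = 20.1 Mpsi = 138.6 GPa.
E·α·ΔT = 221.0 MPa ⇒ ΔT = 221.0 / (138.6×10³ × 11.4×10⁻⁶) = 139.9 K.
T = 19.2 + 139.9 = 159.1 °C.

159 °C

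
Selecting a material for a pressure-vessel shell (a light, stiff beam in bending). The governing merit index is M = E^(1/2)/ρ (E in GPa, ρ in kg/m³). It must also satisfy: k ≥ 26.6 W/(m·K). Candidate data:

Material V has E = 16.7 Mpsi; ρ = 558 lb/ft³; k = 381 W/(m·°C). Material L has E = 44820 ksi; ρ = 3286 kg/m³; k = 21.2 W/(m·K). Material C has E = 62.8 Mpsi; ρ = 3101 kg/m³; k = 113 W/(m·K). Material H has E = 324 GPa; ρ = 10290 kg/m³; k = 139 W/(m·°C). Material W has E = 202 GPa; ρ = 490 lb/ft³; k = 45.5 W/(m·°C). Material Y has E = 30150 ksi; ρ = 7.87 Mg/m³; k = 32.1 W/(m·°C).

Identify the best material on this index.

Screen on constraints: k ≥ 26.6 W/(m·K). Survivors: material V, material C, material H, material W, material Y.
Normalizing units and computing the index:
  material V: E = 115.1 GPa, ρ = 8938 kg/m³
  material C: E = 433.0 GPa, ρ = 3101 kg/m³
  material H: E = 324.0 GPa, ρ = 10290 kg/m³
  material W: E = 202.0 GPa, ρ = 7849 kg/m³
  material Y: E = 207.9 GPa, ρ = 7870 kg/m³
  material C: M = 6.71×10⁻³
  material Y: M = 1.83×10⁻³
  material W: M = 1.81×10⁻³
  material H: M = 1.75×10⁻³
  material V: M = 1.20×10⁻³
Highest index: material C.

material C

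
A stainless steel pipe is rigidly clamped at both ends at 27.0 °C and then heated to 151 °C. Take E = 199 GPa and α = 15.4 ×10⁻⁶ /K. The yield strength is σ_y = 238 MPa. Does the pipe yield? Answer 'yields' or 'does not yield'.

ΔT = 124.0 K. Constrained thermal stress σ = E·α·ΔT = 199.0×10³ MPa × 15.4×10⁻⁶ × 124.0 = 380 MPa (compressive).
Compare to σ_y = 238 MPa: σ ≥ σ_y, so it yields.

yields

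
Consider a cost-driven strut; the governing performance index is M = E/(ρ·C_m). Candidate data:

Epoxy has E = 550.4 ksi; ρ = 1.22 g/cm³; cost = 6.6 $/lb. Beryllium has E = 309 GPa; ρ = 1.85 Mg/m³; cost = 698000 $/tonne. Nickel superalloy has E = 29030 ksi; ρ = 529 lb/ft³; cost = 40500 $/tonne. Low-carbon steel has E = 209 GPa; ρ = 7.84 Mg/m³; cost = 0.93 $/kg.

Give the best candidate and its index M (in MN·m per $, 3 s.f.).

Normalizing units and computing the index:
  epoxy: E = 3.795 GPa, ρ = 1220 kg/m³, cost = 14.55 $/kg
  beryllium: E = 309.0 GPa, ρ = 1850 kg/m³, cost = 698.0 $/kg
  nickel superalloy: E = 200.2 GPa, ρ = 8474 kg/m³, cost = 40.50 $/kg
  low-carbon steel: E = 209.0 GPa, ρ = 7840 kg/m³, cost = 0.9300 $/kg
  low-carbon steel: M = 28.7 MN·m per $
  nickel superalloy: M = 0.583 MN·m per $
  beryllium: M = 0.239 MN·m per $
  epoxy: M = 0.214 MN·m per $
Low-carbon steel has the largest M.

low-carbon steel, M = 28.7 MN·m per $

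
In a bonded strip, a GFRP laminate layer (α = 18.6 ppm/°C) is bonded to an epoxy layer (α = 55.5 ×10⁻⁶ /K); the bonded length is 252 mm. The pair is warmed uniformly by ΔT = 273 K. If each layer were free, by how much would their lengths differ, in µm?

2540 µm

Δα = |18.6 − 55.5|×10⁻⁶/K = 36.9×10⁻⁶/K.
ΔL_mismatch = Δα·L·ΔT = 36.9×10⁻⁶ × 252.0 mm × 273.0 K = 2540 µm.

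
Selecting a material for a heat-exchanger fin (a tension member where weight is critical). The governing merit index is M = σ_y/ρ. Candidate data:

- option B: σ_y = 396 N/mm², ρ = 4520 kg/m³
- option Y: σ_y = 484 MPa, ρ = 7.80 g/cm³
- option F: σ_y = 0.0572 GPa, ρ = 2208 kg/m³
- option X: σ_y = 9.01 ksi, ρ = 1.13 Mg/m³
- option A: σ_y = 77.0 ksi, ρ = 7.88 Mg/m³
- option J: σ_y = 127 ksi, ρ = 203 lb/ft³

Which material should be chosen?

option J

After converting to SI:
  option B: σ_y = 396.0 MPa, ρ = 4520 kg/m³
  option Y: σ_y = 484.0 MPa, ρ = 7800 kg/m³
  option F: σ_y = 57.20 MPa, ρ = 2208 kg/m³
  option X: σ_y = 62.12 MPa, ρ = 1130 kg/m³
  option A: σ_y = 530.9 MPa, ρ = 7880 kg/m³
  option J: σ_y = 875.6 MPa, ρ = 3252 kg/m³
  option J: M = 269 kN·m/kg
  option B: M = 87.6 kN·m/kg
  option A: M = 67.4 kN·m/kg
  option Y: M = 62.1 kN·m/kg
  option X: M = 55.0 kN·m/kg
  option F: M = 25.9 kN·m/kg
Highest index: option J.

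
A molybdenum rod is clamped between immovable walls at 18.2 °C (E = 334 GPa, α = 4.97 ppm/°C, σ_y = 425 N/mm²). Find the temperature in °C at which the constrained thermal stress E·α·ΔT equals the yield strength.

σ_y = 425 N/mm² = 425.0 MPa.
E·α·ΔT = 425.0 MPa ⇒ ΔT = 425.0 / (334.0×10³ × 4.97×10⁻⁶) = 256.0 K.
T = 18.2 + 256.0 = 274.2 °C.

274 °C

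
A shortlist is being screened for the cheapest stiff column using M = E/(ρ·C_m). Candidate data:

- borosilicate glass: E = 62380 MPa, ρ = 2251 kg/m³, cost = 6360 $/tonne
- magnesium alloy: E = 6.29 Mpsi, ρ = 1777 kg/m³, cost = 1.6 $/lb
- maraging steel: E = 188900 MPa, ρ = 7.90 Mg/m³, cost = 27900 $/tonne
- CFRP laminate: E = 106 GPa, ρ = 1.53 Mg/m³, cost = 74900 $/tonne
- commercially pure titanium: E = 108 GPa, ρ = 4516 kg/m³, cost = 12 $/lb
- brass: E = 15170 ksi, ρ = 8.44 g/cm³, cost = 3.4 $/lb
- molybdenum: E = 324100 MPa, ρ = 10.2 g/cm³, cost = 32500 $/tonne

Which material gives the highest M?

magnesium alloy

In SI units:
  borosilicate glass: E = 62.38 GPa, ρ = 2251 kg/m³, cost = 6.360 $/kg
  magnesium alloy: E = 43.37 GPa, ρ = 1777 kg/m³, cost = 3.527 $/kg
  maraging steel: E = 188.9 GPa, ρ = 7900 kg/m³, cost = 27.90 $/kg
  CFRP laminate: E = 106.0 GPa, ρ = 1530 kg/m³, cost = 74.90 $/kg
  commercially pure titanium: E = 108.0 GPa, ρ = 4516 kg/m³, cost = 26.46 $/kg
  brass: E = 104.6 GPa, ρ = 8440 kg/m³, cost = 7.496 $/kg
  molybdenum: E = 324.1 GPa, ρ = 10200 kg/m³, cost = 32.50 $/kg
  magnesium alloy: M = 6.92 MN·m per $
  borosilicate glass: M = 4.36 MN·m per $
  brass: M = 1.65 MN·m per $
  molybdenum: M = 0.978 MN·m per $
  CFRP laminate: M = 0.925 MN·m per $
  commercially pure titanium: M = 0.904 MN·m per $
  maraging steel: M = 0.857 MN·m per $
The maximum is for magnesium alloy.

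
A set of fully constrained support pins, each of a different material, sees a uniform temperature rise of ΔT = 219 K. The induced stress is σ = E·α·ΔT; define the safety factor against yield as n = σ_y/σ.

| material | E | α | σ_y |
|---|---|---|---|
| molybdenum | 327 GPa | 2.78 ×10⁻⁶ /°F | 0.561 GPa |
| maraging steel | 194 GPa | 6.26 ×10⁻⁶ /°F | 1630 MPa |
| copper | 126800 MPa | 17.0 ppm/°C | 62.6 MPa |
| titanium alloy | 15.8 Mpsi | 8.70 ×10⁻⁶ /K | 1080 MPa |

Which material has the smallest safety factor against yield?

copper

Converting E to GPa, α to ×10⁻⁶/K, σ_y to MPa, then σ and n for each:
  molybdenum: E = 327.0, α = 5.00, σ_y = 561.0 → σ = 358 MPa, n = 1.57
  maraging steel: E = 194.0, α = 11.3, σ_y = 1630 → σ = 479 MPa, n = 3.40
  copper: E = 126.8, α = 17.0, σ_y = 62.60 → σ = 472 MPa, n = 0.133
  titanium alloy: E = 108.9, α = 8.70, σ_y = 1080 → σ = 208 MPa, n = 5.20
Smallest n: copper with n = 0.133.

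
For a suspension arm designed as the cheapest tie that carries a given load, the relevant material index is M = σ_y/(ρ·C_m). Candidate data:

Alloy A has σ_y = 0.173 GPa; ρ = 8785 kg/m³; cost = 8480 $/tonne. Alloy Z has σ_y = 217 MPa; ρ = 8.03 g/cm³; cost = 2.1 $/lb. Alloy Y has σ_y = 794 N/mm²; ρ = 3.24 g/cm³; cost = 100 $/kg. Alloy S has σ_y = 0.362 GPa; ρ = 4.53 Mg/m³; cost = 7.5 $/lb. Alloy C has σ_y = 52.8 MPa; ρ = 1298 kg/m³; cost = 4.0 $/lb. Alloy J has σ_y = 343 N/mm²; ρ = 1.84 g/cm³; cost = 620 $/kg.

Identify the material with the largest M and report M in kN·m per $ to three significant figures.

alloy Z, M = 5.84 kN·m per $

After converting to SI:
  alloy A: σ_y = 173.0 MPa, ρ = 8785 kg/m³, cost = 8.480 $/kg
  alloy Z: σ_y = 217.0 MPa, ρ = 8030 kg/m³, cost = 4.630 $/kg
  alloy Y: σ_y = 794.0 MPa, ρ = 3240 kg/m³, cost = 100.0 $/kg
  alloy S: σ_y = 362.0 MPa, ρ = 4530 kg/m³, cost = 16.53 $/kg
  alloy C: σ_y = 52.80 MPa, ρ = 1298 kg/m³, cost = 8.818 $/kg
  alloy J: σ_y = 343.0 MPa, ρ = 1840 kg/m³, cost = 620.0 $/kg
  alloy Z: M = 5.84 kN·m per $
  alloy S: M = 4.83 kN·m per $
  alloy C: M = 4.61 kN·m per $
  alloy Y: M = 2.45 kN·m per $
  alloy A: M = 2.32 kN·m per $
  alloy J: M = 0.301 kN·m per $
Alloy Z has the largest M.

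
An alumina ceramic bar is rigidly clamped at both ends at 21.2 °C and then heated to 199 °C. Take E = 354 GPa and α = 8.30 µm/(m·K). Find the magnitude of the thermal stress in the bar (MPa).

522 MPa

ΔT = 177.8 K. Constrained thermal stress σ = E·α·ΔT = 354.0×10³ MPa × 8.30×10⁻⁶ × 177.8 = 522 MPa (compressive).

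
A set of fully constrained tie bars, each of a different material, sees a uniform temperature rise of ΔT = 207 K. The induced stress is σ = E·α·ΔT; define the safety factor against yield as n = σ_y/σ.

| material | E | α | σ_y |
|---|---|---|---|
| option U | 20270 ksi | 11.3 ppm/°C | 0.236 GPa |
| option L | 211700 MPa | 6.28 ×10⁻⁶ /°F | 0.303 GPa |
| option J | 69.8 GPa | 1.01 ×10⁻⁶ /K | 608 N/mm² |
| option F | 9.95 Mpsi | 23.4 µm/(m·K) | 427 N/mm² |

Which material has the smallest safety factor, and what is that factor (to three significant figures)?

option L, n = 0.612

With everything in SI (GPa, ×10⁻⁶/K, MPa):
  option U: E = 139.8, α = 11.3, σ_y = 236.0 → σ = 327 MPa, n = 0.722
  option L: E = 211.7, α = 11.3, σ_y = 303.0 → σ = 495 MPa, n = 0.612
  option J: E = 69.80, α = 1.01, σ_y = 608.0 → σ = 14.6 MPa, n = 41.7
  option F: E = 68.60, α = 23.4, σ_y = 427.0 → σ = 332 MPa, n = 1.28
Smallest n: option L with n = 0.612.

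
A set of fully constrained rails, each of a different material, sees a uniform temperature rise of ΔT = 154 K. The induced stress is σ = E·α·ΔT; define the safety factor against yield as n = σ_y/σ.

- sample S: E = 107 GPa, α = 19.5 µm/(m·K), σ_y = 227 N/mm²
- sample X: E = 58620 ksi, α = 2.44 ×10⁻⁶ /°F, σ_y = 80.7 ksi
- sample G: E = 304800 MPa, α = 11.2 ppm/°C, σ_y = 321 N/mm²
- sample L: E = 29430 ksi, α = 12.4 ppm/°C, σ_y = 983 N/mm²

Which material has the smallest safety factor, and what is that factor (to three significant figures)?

sample G, n = 0.611

Per material, after unit conversion:
  sample S: E = 107.0, α = 19.5, σ_y = 227.0 → σ = 321 MPa, n = 0.706
  sample X: E = 404.2, α = 4.39, σ_y = 556.4 → σ = 273 MPa, n = 2.04
  sample G: E = 304.8, α = 11.2, σ_y = 321.0 → σ = 526 MPa, n = 0.611
  sample L: E = 202.9, α = 12.4, σ_y = 983.0 → σ = 387 MPa, n = 2.54
Sample G has the lowest safety factor, n = 0.611.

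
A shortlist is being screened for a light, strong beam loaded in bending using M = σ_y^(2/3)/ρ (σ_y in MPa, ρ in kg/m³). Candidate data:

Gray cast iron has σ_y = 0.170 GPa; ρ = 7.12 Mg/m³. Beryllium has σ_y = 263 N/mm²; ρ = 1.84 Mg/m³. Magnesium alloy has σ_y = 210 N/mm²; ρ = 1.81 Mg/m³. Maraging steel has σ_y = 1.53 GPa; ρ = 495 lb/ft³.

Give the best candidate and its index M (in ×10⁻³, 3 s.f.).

beryllium, M = 22.3×10⁻³

In SI units:
  gray cast iron: σ_y = 170.0 MPa, ρ = 7120 kg/m³
  beryllium: σ_y = 263.0 MPa, ρ = 1840 kg/m³
  magnesium alloy: σ_y = 210.0 MPa, ρ = 1810 kg/m³
  maraging steel: σ_y = 1530 MPa, ρ = 7929 kg/m³
  beryllium: M = 22.3×10⁻³
  magnesium alloy: M = 19.5×10⁻³
  maraging steel: M = 16.7×10⁻³
  gray cast iron: M = 4.31×10⁻³
Beryllium ranks first.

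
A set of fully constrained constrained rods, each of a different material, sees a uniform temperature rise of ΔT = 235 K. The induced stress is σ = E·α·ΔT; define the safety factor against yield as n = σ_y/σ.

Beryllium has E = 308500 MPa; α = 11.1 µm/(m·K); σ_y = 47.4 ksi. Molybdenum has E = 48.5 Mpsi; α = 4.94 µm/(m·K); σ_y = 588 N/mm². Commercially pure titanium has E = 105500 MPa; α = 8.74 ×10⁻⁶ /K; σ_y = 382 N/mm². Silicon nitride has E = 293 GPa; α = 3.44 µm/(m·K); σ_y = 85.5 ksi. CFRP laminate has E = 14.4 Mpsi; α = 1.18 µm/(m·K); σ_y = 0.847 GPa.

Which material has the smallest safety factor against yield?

Converting E to GPa, α to ×10⁻⁶/K, σ_y to MPa, then σ and n for each:
  beryllium: E = 308.5, α = 11.1, σ_y = 326.8 → σ = 805 MPa, n = 0.406
  molybdenum: E = 334.4, α = 4.94, σ_y = 588.0 → σ = 388 MPa, n = 1.51
  commercially pure titanium: E = 105.5, α = 8.74, σ_y = 382.0 → σ = 217 MPa, n = 1.76
  silicon nitride: E = 293.0, α = 3.44, σ_y = 589.5 → σ = 237 MPa, n = 2.49
  CFRP laminate: E = 99.28, α = 1.18, σ_y = 847.0 → σ = 27.5 MPa, n = 30.8
Beryllium has the lowest safety factor, n = 0.406.

beryllium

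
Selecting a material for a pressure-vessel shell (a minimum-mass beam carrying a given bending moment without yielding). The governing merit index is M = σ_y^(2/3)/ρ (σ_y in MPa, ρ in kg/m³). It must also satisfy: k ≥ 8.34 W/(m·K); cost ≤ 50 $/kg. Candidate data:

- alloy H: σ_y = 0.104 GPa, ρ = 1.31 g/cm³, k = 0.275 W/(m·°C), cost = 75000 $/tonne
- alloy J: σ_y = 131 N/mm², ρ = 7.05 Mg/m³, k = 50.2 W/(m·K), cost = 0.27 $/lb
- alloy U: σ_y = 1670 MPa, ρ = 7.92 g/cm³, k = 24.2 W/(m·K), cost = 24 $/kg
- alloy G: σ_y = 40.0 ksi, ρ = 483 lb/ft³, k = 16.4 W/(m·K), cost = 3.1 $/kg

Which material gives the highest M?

alloy U

Screen on constraints: k ≥ 8.34 W/(m·K); cost ≤ 50 $/kg. Survivors: alloy J, alloy U, alloy G.
After converting to SI:
  alloy J: σ_y = 131.0 MPa, ρ = 7050 kg/m³
  alloy U: σ_y = 1670 MPa, ρ = 7920 kg/m³
  alloy G: σ_y = 275.8 MPa, ρ = 7737 kg/m³
  alloy U: M = 17.8×10⁻³
  alloy G: M = 5.48×10⁻³
  alloy J: M = 3.66×10⁻³
The maximum is for alloy U.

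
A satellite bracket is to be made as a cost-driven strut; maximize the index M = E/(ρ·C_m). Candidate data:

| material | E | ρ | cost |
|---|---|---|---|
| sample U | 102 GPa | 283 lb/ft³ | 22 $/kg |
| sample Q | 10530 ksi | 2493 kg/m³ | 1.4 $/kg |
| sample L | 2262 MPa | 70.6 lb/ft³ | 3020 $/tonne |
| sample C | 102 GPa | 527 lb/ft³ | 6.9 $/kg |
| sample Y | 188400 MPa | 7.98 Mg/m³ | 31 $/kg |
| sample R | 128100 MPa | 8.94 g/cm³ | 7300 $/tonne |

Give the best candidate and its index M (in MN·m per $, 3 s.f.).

Putting every candidate on a common basis:
  sample U: E = 102.0 GPa, ρ = 4533 kg/m³, cost = 22.00 $/kg
  sample Q: E = 72.60 GPa, ρ = 2493 kg/m³, cost = 1.400 $/kg
  sample L: E = 2.262 GPa, ρ = 1131 kg/m³, cost = 3.020 $/kg
  sample C: E = 102.0 GPa, ρ = 8442 kg/m³, cost = 6.900 $/kg
  sample Y: E = 188.4 GPa, ρ = 7980 kg/m³, cost = 31.00 $/kg
  sample R: E = 128.1 GPa, ρ = 8940 kg/m³, cost = 7.300 $/kg
  sample Q: M = 20.8 MN·m per $
  sample R: M = 1.96 MN·m per $
  sample C: M = 1.75 MN·m per $
  sample U: M = 1.02 MN·m per $
  sample Y: M = 0.762 MN·m per $
  sample L: M = 0.662 MN·m per $
Sample Q has the largest M.

sample Q, M = 20.8 MN·m per $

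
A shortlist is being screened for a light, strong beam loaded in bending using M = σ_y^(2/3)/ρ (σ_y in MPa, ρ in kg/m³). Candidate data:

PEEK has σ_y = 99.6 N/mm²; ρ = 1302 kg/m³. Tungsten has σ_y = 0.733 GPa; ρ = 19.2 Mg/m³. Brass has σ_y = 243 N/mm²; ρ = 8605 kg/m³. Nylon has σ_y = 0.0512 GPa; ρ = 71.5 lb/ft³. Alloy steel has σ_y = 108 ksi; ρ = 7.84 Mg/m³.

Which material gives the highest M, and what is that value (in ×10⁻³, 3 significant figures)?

After converting to SI:
  PEEK: σ_y = 99.60 MPa, ρ = 1302 kg/m³
  tungsten: σ_y = 733.0 MPa, ρ = 19200 kg/m³
  brass: σ_y = 243.0 MPa, ρ = 8605 kg/m³
  nylon: σ_y = 51.20 MPa, ρ = 1145 kg/m³
  alloy steel: σ_y = 744.6 MPa, ρ = 7840 kg/m³
  PEEK: M = 16.5×10⁻³
  nylon: M = 12.0×10⁻³
  alloy steel: M = 10.5×10⁻³
  brass: M = 4.53×10⁻³
  tungsten: M = 4.23×10⁻³
PEEK ranks first.

PEEK, M = 16.5×10⁻³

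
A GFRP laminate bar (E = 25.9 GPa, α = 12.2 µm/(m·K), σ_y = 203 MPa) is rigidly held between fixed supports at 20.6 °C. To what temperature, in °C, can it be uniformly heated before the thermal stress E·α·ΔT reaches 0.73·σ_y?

490 °C

E·α·ΔT = 148.2 MPa ⇒ ΔT = 148.2 / (25.90×10³ × 12.2×10⁻⁶) = 469.0 K.
T = 20.6 + 469.0 = 489.6 °C.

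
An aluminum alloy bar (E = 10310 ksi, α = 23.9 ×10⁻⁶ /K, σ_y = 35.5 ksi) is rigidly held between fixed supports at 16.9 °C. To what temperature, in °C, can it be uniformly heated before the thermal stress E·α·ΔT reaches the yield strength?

E = 10310 ksi = 71.08 GPa.
σ_y = 35.5 ksi = 244.8 MPa.
E·α·ΔT = 244.8 MPa ⇒ ΔT = 244.8 / (71.08×10³ × 23.9×10⁻⁶) = 144.1 K.
T = 16.9 + 144.1 = 161.0 °C.

161 °C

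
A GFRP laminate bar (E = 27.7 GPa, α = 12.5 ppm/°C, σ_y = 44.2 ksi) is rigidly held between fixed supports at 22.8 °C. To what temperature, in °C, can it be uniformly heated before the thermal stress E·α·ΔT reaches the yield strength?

903 °C

σ_y = 44.2 ksi = 304.7 MPa.
E·α·ΔT = 304.7 MPa ⇒ ΔT = 304.7 / (27.70×10³ × 12.5×10⁻⁶) = 880.1 K.
T = 22.8 + 880.1 = 902.9 °C.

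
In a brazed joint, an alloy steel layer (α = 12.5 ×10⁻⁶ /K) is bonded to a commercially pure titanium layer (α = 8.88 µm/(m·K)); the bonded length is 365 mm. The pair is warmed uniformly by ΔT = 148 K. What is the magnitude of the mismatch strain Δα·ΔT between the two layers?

5.36×10⁻⁴

Δα = |12.5 − 8.88|×10⁻⁶/K = 3.62×10⁻⁶/K.
Mismatch strain = Δα·ΔT = 3.62×10⁻⁶ × 148.0 = 5.36×10⁻⁴.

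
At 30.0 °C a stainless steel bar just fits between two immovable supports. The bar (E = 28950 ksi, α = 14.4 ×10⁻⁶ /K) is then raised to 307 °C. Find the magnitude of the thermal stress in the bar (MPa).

796 MPa

E = 28950 ksi = 199.6 GPa.
ΔT = 277.0 K. Constrained thermal stress σ = E·α·ΔT = 199.6×10³ MPa × 14.4×10⁻⁶ × 277.0 = 796 MPa (compressive).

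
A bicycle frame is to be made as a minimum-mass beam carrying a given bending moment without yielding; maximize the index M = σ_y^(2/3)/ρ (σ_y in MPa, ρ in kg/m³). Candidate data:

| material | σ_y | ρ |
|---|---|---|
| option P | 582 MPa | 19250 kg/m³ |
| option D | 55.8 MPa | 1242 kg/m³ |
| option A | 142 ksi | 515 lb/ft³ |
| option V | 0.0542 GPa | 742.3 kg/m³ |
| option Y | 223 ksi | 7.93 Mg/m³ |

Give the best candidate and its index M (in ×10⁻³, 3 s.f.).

Normalizing units and computing the index:
  option P: σ_y = 582.0 MPa, ρ = 19250 kg/m³
  option D: σ_y = 55.80 MPa, ρ = 1242 kg/m³
  option A: σ_y = 979.1 MPa, ρ = 8250 kg/m³
  option V: σ_y = 54.20 MPa, ρ = 742.3 kg/m³
  option Y: σ_y = 1538 MPa, ρ = 7930 kg/m³
  option V: M = 19.3×10⁻³
  option Y: M = 16.8×10⁻³
  option A: M = 12.0×10⁻³
  option D: M = 11.8×10⁻³
  option P: M = 3.62×10⁻³
Option V has the largest M.

option V, M = 19.3×10⁻³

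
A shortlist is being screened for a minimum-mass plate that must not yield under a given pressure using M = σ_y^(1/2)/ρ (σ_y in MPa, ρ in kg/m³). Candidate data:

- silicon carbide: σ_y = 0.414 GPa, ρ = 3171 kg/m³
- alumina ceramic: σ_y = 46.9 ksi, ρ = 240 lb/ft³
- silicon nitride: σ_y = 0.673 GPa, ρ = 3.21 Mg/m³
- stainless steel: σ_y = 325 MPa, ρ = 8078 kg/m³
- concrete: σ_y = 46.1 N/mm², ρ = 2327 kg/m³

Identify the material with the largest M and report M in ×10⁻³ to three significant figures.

In SI units:
  silicon carbide: σ_y = 414.0 MPa, ρ = 3171 kg/m³
  alumina ceramic: σ_y = 323.4 MPa, ρ = 3844 kg/m³
  silicon nitride: σ_y = 673.0 MPa, ρ = 3210 kg/m³
  stainless steel: σ_y = 325.0 MPa, ρ = 8078 kg/m³
  concrete: σ_y = 46.10 MPa, ρ = 2327 kg/m³
  silicon nitride: M = 8.08×10⁻³
  silicon carbide: M = 6.42×10⁻³
  alumina ceramic: M = 4.68×10⁻³
  concrete: M = 2.92×10⁻³
  stainless steel: M = 2.23×10⁻³
Silicon nitride has the largest M.

silicon nitride, M = 8.08×10⁻³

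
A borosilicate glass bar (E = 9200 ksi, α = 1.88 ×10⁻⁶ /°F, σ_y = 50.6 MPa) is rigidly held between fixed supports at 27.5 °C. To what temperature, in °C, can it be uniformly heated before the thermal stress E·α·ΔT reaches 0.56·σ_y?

160 °C

E = 9200 ksi = 63.43 GPa.
α = 1.88×10⁻⁶/°F × 9/5 = 3.38×10⁻⁶/K.
E·α·ΔT = 28.34 MPa ⇒ ΔT = 28.34 / (63.43×10³ × 3.38×10⁻⁶) = 132.0 K.
T = 27.5 + 132.0 = 159.5 °C.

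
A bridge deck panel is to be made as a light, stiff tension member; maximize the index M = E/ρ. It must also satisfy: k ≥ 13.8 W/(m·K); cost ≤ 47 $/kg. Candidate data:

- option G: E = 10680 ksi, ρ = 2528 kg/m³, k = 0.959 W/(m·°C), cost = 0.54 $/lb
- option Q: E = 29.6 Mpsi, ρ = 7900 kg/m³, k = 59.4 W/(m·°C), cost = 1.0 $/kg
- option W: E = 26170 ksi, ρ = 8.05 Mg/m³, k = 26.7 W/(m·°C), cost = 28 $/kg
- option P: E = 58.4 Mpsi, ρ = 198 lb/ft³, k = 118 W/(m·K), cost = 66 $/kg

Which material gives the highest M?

option Q

Screen on constraints: k ≥ 13.8 W/(m·K); cost ≤ 47 $/kg. Survivors: option Q, option W.
Normalizing units and computing the index:
  option Q: E = 204.1 GPa, ρ = 7900 kg/m³
  option W: E = 180.4 GPa, ρ = 8050 kg/m³
  option Q: M = 25.8 MN·m/kg
  option W: M = 22.4 MN·m/kg
Option Q ranks first.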